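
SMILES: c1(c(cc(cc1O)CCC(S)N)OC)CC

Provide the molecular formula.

C12H19NO2S

Heavy atoms from the SMILES: 12 C, 1 N, 2 O, 1 S.
Implicit hydrogens by atom environment:
  4 × C (aromatic): no H
  3 × C: 2 H each → 6
  2 × C: 3 H each → 6
  2 × C (aromatic): 1 H each → 2
  1 × C: 1 H
  1 × N: 2 H
  1 × O: 1 H
  1 × O: no H
  1 × S: 1 H
  Total hydrogens = 19.
Molecular formula: C12H19NO2S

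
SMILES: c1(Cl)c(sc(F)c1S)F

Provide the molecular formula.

Heavy atoms from the SMILES: 4 C, 1 Cl, 2 F, 2 S.
Implicit hydrogens by atom environment:
  4 × C (aromatic): no H
  2 × F: no H
  1 × Cl: no H
  1 × S: 1 H
  1 × S (aromatic): no H
  Total hydrogens = 1.
Molecular formula: C4HClF2S2

C4HClF2S2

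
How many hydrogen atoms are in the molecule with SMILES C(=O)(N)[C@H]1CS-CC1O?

9

Hydrogens are implicit in SMILES; fill each atom to its normal valence:
  2 × C: 2 H each → 4
  2 × C: 1 H each → 2
  1 × C: no H
  1 × N: 2 H
  1 × O: 1 H
  1 × O: no H
  1 × S: no H
  Total hydrogens = 9.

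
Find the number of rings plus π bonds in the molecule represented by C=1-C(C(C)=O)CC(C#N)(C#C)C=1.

Molecular formula from the SMILES: C10H9NO.
DoU = (2C + 2 + N − H − X)/2 = (2·10 + 2 + 1 − 9 − 0)/2 = 14/2 = 7.
(Structurally: 1 ring(s) + 6 π bond(s) = 7.)

7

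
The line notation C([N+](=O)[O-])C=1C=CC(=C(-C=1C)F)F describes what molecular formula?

Heavy atoms from the SMILES: 8 C, 2 F, 1 N, 2 O.
Implicit hydrogens by atom environment:
  4 × C (aromatic): no H
  2 × C (aromatic): 1 H each → 2
  2 × F: no H
  1 × C: 3 H
  1 × C: 2 H
  1 × N (charge +1): no H
  1 × O: no H
  1 × O (charge -1): no H
  Total hydrogens = 7.
Molecular formula: C8H7F2NO2

C8H7F2NO2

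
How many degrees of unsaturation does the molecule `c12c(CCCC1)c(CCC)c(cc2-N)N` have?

5

Molecular formula from the SMILES: C13H20N2.
DoU = (2C + 2 + N − H − X)/2 = (2·13 + 2 + 2 − 20 − 0)/2 = 10/2 = 5.
(Structurally: 2 ring(s) + 3 π bond(s) = 5.)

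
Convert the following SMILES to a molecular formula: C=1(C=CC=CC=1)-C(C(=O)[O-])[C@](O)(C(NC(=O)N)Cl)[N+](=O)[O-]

Heavy atoms from the SMILES: 11 C, 1 Cl, 3 N, 6 O.
Implicit hydrogens by atom environment:
  5 × C (aromatic): 1 H each → 5
  3 × C: no H
  3 × O: no H
  2 × C: 1 H each → 2
  2 × O (charge -1): no H
  1 × C (aromatic): no H
  1 × Cl: no H
  1 × N: 2 H
  1 × N: 1 H
  1 × N (charge +1): no H
  1 × O: 1 H
  Total hydrogens = 11.
Net charge -1.
Molecular formula: C11H11ClN3O6-

C11H11ClN3O6-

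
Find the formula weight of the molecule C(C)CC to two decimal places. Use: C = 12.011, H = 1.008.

Molecular formula: C4H10.
M = 4×12.011 + 10×1.008 = 58.12 g/mol.

58.12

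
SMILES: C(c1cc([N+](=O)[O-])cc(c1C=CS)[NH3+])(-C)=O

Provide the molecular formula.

C10H11N2O3S+

Heavy atoms from the SMILES: 10 C, 2 N, 3 O, 1 S.
Implicit hydrogens by atom environment:
  4 × C (aromatic): no H
  2 × C (aromatic): 1 H each → 2
  2 × C: 1 H each → 2
  2 × O: no H
  1 × C: 3 H
  1 × C: no H
  1 × N (charge +1): 3 H
  1 × N (charge +1): no H
  1 × O (charge -1): no H
  1 × S: 1 H
  Total hydrogens = 11.
Net charge +1.
Molecular formula: C10H11N2O3S+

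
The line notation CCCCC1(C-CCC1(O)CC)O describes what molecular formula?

C11H22O2

Heavy atoms from the SMILES: 11 C, 2 O.
Implicit hydrogens by atom environment:
  7 × C: 2 H each → 14
  2 × C: 3 H each → 6
  2 × C: no H
  2 × O: 1 H each → 2
  Total hydrogens = 22.
Molecular formula: C11H22O2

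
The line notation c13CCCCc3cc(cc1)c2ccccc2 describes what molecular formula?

C16H16

Heavy atoms from the SMILES: 16 C.
Implicit hydrogens by atom environment:
  8 × C (aromatic): 1 H each → 8
  4 × C: 2 H each → 8
  4 × C (aromatic): no H
  Total hydrogens = 16.
Molecular formula: C16H16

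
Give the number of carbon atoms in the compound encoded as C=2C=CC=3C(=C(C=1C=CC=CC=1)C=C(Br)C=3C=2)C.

The symbol for carbon appears 17 times in the SMILES.

17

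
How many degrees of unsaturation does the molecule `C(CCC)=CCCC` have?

1

Molecular formula from the SMILES: C8H16.
DoU = (2C + 2 + N − H − X)/2 = (2·8 + 2 + 0 − 16 − 0)/2 = 2/2 = 1.
(Structurally: 0 ring(s) + 1 π bond(s) = 1.)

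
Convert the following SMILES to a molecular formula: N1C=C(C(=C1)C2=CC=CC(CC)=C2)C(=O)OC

C14H15NO2

Heavy atoms from the SMILES: 14 C, 1 N, 2 O.
Implicit hydrogens by atom environment:
  6 × C (aromatic): 1 H each → 6
  4 × C (aromatic): no H
  2 × C: 3 H each → 6
  2 × O: no H
  1 × C: 2 H
  1 × C: no H
  1 × N (aromatic): 1 H
  Total hydrogens = 15.
Molecular formula: C14H15NO2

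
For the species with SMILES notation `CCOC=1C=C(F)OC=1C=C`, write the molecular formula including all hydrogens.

C8H9FO2

Heavy atoms from the SMILES: 8 C, 1 F, 2 O.
Implicit hydrogens by atom environment:
  3 × C (aromatic): no H
  2 × C: 2 H each → 4
  1 × C: 3 H
  1 × C (aromatic): 1 H
  1 × C: 1 H
  1 × F: no H
  1 × O (aromatic): no H
  1 × O: no H
  Total hydrogens = 9.
Molecular formula: C8H9FO2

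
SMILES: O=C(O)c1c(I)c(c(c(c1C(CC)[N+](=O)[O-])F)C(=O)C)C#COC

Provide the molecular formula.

Heavy atoms from the SMILES: 15 C, 1 F, 1 I, 1 N, 6 O.
Implicit hydrogens by atom environment:
  6 × C (aromatic): no H
  4 × C: no H
  4 × O: no H
  3 × C: 3 H each → 9
  1 × C: 2 H
  1 × C: 1 H
  1 × F: no H
  1 × I: no H
  1 × N (charge +1): no H
  1 × O: 1 H
  1 × O (charge -1): no H
  Total hydrogens = 13.
Molecular formula: C15H13FINO6

C15H13FINO6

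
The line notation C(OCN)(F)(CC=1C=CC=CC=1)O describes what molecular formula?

Heavy atoms from the SMILES: 9 C, 1 F, 1 N, 2 O.
Implicit hydrogens by atom environment:
  5 × C (aromatic): 1 H each → 5
  2 × C: 2 H each → 4
  1 × C: no H
  1 × C (aromatic): no H
  1 × F: no H
  1 × N: 2 H
  1 × O: 1 H
  1 × O: no H
  Total hydrogens = 12.
Molecular formula: C9H12FNO2

C9H12FNO2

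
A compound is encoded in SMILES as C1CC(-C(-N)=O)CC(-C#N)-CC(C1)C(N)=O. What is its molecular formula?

C11H17N3O2

Heavy atoms from the SMILES: 11 C, 3 N, 2 O.
Implicit hydrogens by atom environment:
  5 × C: 2 H each → 10
  3 × C: 1 H each → 3
  3 × C: no H
  2 × N: 2 H each → 4
  2 × O: no H
  1 × N: no H
  Total hydrogens = 17.
Molecular formula: C11H17N3O2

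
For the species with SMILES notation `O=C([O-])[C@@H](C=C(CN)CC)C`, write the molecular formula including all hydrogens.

C8H14NO2-

Heavy atoms from the SMILES: 8 C, 1 N, 2 O.
Implicit hydrogens by atom environment:
  2 × C: 3 H each → 6
  2 × C: 2 H each → 4
  2 × C: 1 H each → 2
  2 × C: no H
  1 × N: 2 H
  1 × O: no H
  1 × O (charge -1): no H
  Total hydrogens = 14.
Net charge -1.
Molecular formula: C8H14NO2-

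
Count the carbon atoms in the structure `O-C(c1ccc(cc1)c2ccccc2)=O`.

13

The symbol for carbon appears 13 times in the SMILES. Lowercase c denotes aromatic carbon and counts toward C.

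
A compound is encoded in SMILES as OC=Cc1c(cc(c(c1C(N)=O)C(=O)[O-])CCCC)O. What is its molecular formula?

C14H16NO5-

Heavy atoms from the SMILES: 14 C, 1 N, 5 O.
Implicit hydrogens by atom environment:
  5 × C (aromatic): no H
  3 × C: 2 H each → 6
  2 × C: 1 H each → 2
  2 × C: no H
  2 × O: 1 H each → 2
  2 × O: no H
  1 × C: 3 H
  1 × C (aromatic): 1 H
  1 × N: 2 H
  1 × O (charge -1): no H
  Total hydrogens = 16.
Net charge -1.
Molecular formula: C14H16NO5-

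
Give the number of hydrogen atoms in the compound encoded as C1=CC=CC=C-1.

Hydrogens are implicit in SMILES; fill each atom to its normal valence:
  6 × C (aromatic): 1 H each → 6
  Total hydrogens = 6.

6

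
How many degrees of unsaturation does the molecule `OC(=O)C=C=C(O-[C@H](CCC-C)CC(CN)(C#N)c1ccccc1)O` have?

Molecular formula from the SMILES: C19H24N2O4.
DoU = (2C + 2 + N − H − X)/2 = (2·19 + 2 + 2 − 24 − 0)/2 = 18/2 = 9.
(Structurally: 1 ring(s) + 8 π bond(s) = 9.)

9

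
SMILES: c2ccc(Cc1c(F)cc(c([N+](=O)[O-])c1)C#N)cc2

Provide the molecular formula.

C14H9FN2O2

Heavy atoms from the SMILES: 14 C, 1 F, 2 N, 2 O.
Implicit hydrogens by atom environment:
  7 × C (aromatic): 1 H each → 7
  5 × C (aromatic): no H
  1 × C: 2 H
  1 × C: no H
  1 × F: no H
  1 × N: no H
  1 × N (charge +1): no H
  1 × O: no H
  1 × O (charge -1): no H
  Total hydrogens = 9.
Molecular formula: C14H9FN2O2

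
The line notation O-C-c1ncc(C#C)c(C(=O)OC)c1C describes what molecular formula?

Heavy atoms from the SMILES: 11 C, 1 N, 3 O.
Implicit hydrogens by atom environment:
  4 × C (aromatic): no H
  2 × C: 3 H each → 6
  2 × C: no H
  2 × O: no H
  1 × C: 2 H
  1 × C (aromatic): 1 H
  1 × C: 1 H
  1 × N (aromatic): no H
  1 × O: 1 H
  Total hydrogens = 11.
Molecular formula: C11H11NO3

C11H11NO3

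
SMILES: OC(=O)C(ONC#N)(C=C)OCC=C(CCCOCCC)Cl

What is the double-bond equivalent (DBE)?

5

Molecular formula from the SMILES: C14H21ClN2O5.
DoU = (2C + 2 + N − H − X)/2 = (2·14 + 2 + 2 − 21 − 1)/2 = 10/2 = 5.
(Structurally: 0 ring(s) + 5 π bond(s) = 5.)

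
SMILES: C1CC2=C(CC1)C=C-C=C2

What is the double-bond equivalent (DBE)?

Molecular formula from the SMILES: C10H12.
DoU = (2C + 2 + N − H − X)/2 = (2·10 + 2 + 0 − 12 − 0)/2 = 10/2 = 5.
(Structurally: 2 ring(s) + 3 π bond(s) = 5.)

5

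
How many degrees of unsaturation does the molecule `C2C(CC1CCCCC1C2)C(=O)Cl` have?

Molecular formula from the SMILES: C11H17ClO.
DoU = (2C + 2 + N − H − X)/2 = (2·11 + 2 + 0 − 17 − 1)/2 = 6/2 = 3.
(Structurally: 2 ring(s) + 1 π bond(s) = 3.)

3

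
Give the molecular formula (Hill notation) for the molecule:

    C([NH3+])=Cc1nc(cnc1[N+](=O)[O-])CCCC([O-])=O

C10H12N4O4

Heavy atoms from the SMILES: 10 C, 4 N, 4 O.
Implicit hydrogens by atom environment:
  3 × C: 2 H each → 6
  3 × C (aromatic): no H
  2 × C: 1 H each → 2
  2 × N (aromatic): no H
  2 × O: no H
  2 × O (charge -1): no H
  1 × C (aromatic): 1 H
  1 × C: no H
  1 × N (charge +1): 3 H
  1 × N (charge +1): no H
  Total hydrogens = 12.
Molecular formula: C10H12N4O4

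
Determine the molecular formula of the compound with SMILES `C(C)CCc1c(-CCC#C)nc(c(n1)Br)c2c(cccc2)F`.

Heavy atoms from the SMILES: 1 Br, 18 C, 1 F, 2 N.
Implicit hydrogens by atom environment:
  6 × C (aromatic): no H
  5 × C: 2 H each → 10
  4 × C (aromatic): 1 H each → 4
  2 × N (aromatic): no H
  1 × Br: no H
  1 × C: 3 H
  1 × C: 1 H
  1 × C: no H
  1 × F: no H
  Total hydrogens = 18.
Molecular formula: C18H18BrFN2

C18H18BrFN2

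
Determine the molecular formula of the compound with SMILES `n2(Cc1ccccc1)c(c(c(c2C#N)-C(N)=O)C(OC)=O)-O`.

C15H13N3O4

Heavy atoms from the SMILES: 15 C, 3 N, 4 O.
Implicit hydrogens by atom environment:
  5 × C (aromatic): 1 H each → 5
  5 × C (aromatic): no H
  3 × C: no H
  3 × O: no H
  1 × C: 3 H
  1 × C: 2 H
  1 × N: 2 H
  1 × N (aromatic): no H
  1 × N: no H
  1 × O: 1 H
  Total hydrogens = 13.
Molecular formula: C15H13N3O4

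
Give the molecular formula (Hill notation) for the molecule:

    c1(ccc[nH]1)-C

Heavy atoms from the SMILES: 5 C, 1 N.
Implicit hydrogens by atom environment:
  3 × C (aromatic): 1 H each → 3
  1 × C: 3 H
  1 × C (aromatic): no H
  1 × N (aromatic): 1 H
  Total hydrogens = 7.
Molecular formula: C5H7N

C5H7N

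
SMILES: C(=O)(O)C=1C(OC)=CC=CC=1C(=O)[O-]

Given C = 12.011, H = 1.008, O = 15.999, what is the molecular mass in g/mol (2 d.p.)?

195.15

Molecular formula: C9H7O5-.
M = 9×12.011 + 7×1.008 + 5×15.999 = 195.15 g/mol.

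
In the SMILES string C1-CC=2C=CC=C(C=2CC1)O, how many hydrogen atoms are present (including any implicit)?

Hydrogens are implicit in SMILES; fill each atom to its normal valence:
  4 × C: 2 H each → 8
  3 × C (aromatic): 1 H each → 3
  3 × C (aromatic): no H
  1 × O: 1 H
  Total hydrogens = 12.

12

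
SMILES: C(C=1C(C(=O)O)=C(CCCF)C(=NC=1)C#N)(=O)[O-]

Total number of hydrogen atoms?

Hydrogens are implicit in SMILES; fill each atom to its normal valence:
  4 × C (aromatic): no H
  3 × C: 2 H each → 6
  3 × C: no H
  2 × O: no H
  1 × C (aromatic): 1 H
  1 × F: no H
  1 × N (aromatic): no H
  1 × N: no H
  1 × O: 1 H
  1 × O (charge -1): no H
  Total hydrogens = 8.

8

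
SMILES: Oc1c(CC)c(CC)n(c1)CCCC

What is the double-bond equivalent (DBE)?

3

Molecular formula from the SMILES: C12H21NO.
DoU = (2C + 2 + N − H − X)/2 = (2·12 + 2 + 1 − 21 − 0)/2 = 6/2 = 3.
(Structurally: 1 ring(s) + 2 π bond(s) = 3.)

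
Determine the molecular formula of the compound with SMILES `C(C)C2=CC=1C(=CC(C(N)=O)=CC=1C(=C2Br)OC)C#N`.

Heavy atoms from the SMILES: 1 Br, 15 C, 2 N, 2 O.
Implicit hydrogens by atom environment:
  7 × C (aromatic): no H
  3 × C (aromatic): 1 H each → 3
  2 × C: 3 H each → 6
  2 × C: no H
  2 × O: no H
  1 × Br: no H
  1 × C: 2 H
  1 × N: 2 H
  1 × N: no H
  Total hydrogens = 13.
Molecular formula: C15H13BrN2O2

C15H13BrN2O2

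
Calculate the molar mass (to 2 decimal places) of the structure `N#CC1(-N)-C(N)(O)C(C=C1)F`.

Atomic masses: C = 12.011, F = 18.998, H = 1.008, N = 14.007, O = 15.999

Molecular formula: C6H8FN3O.
M = 6×12.011 + 1×18.998 + 8×1.008 + 3×14.007 + 1×15.999 = 157.15 g/mol.

157.15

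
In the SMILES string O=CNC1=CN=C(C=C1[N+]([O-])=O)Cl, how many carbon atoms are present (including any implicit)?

The symbol for carbon appears 6 times in the SMILES. (Cl is a single chlorine, not C + l.)

6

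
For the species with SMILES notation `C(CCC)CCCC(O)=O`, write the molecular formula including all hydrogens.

C8H16O2

Heavy atoms from the SMILES: 8 C, 2 O.
Implicit hydrogens by atom environment:
  6 × C: 2 H each → 12
  1 × C: 3 H
  1 × C: no H
  1 × O: 1 H
  1 × O: no H
  Total hydrogens = 16.
Molecular formula: C8H16O2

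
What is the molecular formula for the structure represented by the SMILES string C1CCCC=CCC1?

C8H14

Heavy atoms from the SMILES: 8 C.
Implicit hydrogens by atom environment:
  6 × C: 2 H each → 12
  2 × C: 1 H each → 2
  Total hydrogens = 14.
Molecular formula: C8H14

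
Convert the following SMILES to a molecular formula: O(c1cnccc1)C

Heavy atoms from the SMILES: 6 C, 1 N, 1 O.
Implicit hydrogens by atom environment:
  4 × C (aromatic): 1 H each → 4
  1 × C: 3 H
  1 × C (aromatic): no H
  1 × N (aromatic): no H
  1 × O: no H
  Total hydrogens = 7.
Molecular formula: C6H7NO

C6H7NO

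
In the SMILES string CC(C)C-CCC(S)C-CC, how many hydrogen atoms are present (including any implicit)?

Hydrogens are implicit in SMILES; fill each atom to its normal valence:
  5 × C: 2 H each → 10
  3 × C: 3 H each → 9
  2 × C: 1 H each → 2
  1 × S: 1 H
  Total hydrogens = 22.

22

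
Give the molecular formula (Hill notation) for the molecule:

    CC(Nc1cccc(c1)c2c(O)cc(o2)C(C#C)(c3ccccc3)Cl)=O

Heavy atoms from the SMILES: 21 C, 1 Cl, 1 N, 3 O.
Implicit hydrogens by atom environment:
  10 × C (aromatic): 1 H each → 10
  6 × C (aromatic): no H
  3 × C: no H
  1 × C: 3 H
  1 × C: 1 H
  1 × Cl: no H
  1 × N: 1 H
  1 × O: 1 H
  1 × O (aromatic): no H
  1 × O: no H
  Total hydrogens = 16.
Molecular formula: C21H16ClNO3

C21H16ClNO3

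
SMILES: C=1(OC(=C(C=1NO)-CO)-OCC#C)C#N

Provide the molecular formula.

C9H8N2O4

Heavy atoms from the SMILES: 9 C, 2 N, 4 O.
Implicit hydrogens by atom environment:
  4 × C (aromatic): no H
  2 × C: 2 H each → 4
  2 × C: no H
  2 × O: 1 H each → 2
  1 × C: 1 H
  1 × N: 1 H
  1 × N: no H
  1 × O (aromatic): no H
  1 × O: no H
  Total hydrogens = 8.
Molecular formula: C9H8N2O4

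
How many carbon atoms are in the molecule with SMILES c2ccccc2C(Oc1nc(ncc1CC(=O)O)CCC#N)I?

16

The symbol for carbon appears 16 times in the SMILES. Lowercase c denotes aromatic carbon and counts toward C.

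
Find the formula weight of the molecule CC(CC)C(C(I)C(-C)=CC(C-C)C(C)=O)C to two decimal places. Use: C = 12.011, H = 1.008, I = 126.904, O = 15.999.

Molecular formula: C15H27IO.
M = 15×12.011 + 27×1.008 + 1×126.904 + 1×15.999 = 350.28 g/mol.

350.28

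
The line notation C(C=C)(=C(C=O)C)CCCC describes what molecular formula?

Heavy atoms from the SMILES: 10 C, 1 O.
Implicit hydrogens by atom environment:
  4 × C: 2 H each → 8
  2 × C: 3 H each → 6
  2 × C: 1 H each → 2
  2 × C: no H
  1 × O: no H
  Total hydrogens = 16.
Molecular formula: C10H16O

C10H16O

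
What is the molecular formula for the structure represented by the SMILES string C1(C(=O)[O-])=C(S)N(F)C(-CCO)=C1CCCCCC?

C13H19FNO3S-

Heavy atoms from the SMILES: 13 C, 1 F, 1 N, 3 O, 1 S.
Implicit hydrogens by atom environment:
  7 × C: 2 H each → 14
  4 × C (aromatic): no H
  1 × C: 3 H
  1 × C: no H
  1 × F: no H
  1 × N (aromatic): no H
  1 × O: 1 H
  1 × O: no H
  1 × O (charge -1): no H
  1 × S: 1 H
  Total hydrogens = 19.
Net charge -1.
Molecular formula: C13H19FNO3S-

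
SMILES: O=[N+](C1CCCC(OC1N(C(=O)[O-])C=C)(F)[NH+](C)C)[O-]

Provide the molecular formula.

Heavy atoms from the SMILES: 11 C, 1 F, 3 N, 5 O.
Implicit hydrogens by atom environment:
  4 × C: 2 H each → 8
  3 × C: 1 H each → 3
  3 × O: no H
  2 × C: 3 H each → 6
  2 × C: no H
  2 × O (charge -1): no H
  1 × F: no H
  1 × N (charge +1): 1 H
  1 × N: no H
  1 × N (charge +1): no H
  Total hydrogens = 18.
Molecular formula: C11H18FN3O5

C11H18FN3O5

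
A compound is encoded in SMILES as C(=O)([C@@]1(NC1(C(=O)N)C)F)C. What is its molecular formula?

C6H9FN2O2

Heavy atoms from the SMILES: 6 C, 1 F, 2 N, 2 O.
Implicit hydrogens by atom environment:
  4 × C: no H
  2 × C: 3 H each → 6
  2 × O: no H
  1 × F: no H
  1 × N: 2 H
  1 × N: 1 H
  Total hydrogens = 9.
Molecular formula: C6H9FN2O2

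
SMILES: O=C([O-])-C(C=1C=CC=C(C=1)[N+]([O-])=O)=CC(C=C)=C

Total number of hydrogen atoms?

Hydrogens are implicit in SMILES; fill each atom to its normal valence:
  4 × C (aromatic): 1 H each → 4
  3 × C: no H
  2 × C: 2 H each → 4
  2 × C: 1 H each → 2
  2 × C (aromatic): no H
  2 × O: no H
  2 × O (charge -1): no H
  1 × N (charge +1): no H
  Total hydrogens = 10.

10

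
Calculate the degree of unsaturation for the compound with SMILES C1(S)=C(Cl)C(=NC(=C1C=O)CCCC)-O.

5

Molecular formula from the SMILES: C10H12ClNO2S.
DoU = (2C + 2 + N − H − X)/2 = (2·10 + 2 + 1 − 12 − 1)/2 = 10/2 = 5.
(Structurally: 1 ring(s) + 4 π bond(s) = 5.)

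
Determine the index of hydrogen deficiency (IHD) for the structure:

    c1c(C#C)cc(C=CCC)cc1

7

Molecular formula from the SMILES: C12H12.
DoU = (2C + 2 + N − H − X)/2 = (2·12 + 2 + 0 − 12 − 0)/2 = 14/2 = 7.
(Structurally: 1 ring(s) + 6 π bond(s) = 7.)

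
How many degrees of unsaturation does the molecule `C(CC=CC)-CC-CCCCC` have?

Molecular formula from the SMILES: C12H24.
DoU = (2C + 2 + N − H − X)/2 = (2·12 + 2 + 0 − 24 − 0)/2 = 2/2 = 1.
(Structurally: 0 ring(s) + 1 π bond(s) = 1.)

1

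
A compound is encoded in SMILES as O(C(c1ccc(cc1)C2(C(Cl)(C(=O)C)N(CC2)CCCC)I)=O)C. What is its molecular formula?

Heavy atoms from the SMILES: 18 C, 1 Cl, 1 I, 1 N, 3 O.
Implicit hydrogens by atom environment:
  5 × C: 2 H each → 10
  4 × C (aromatic): 1 H each → 4
  4 × C: no H
  3 × C: 3 H each → 9
  3 × O: no H
  2 × C (aromatic): no H
  1 × Cl: no H
  1 × I: no H
  1 × N: no H
  Total hydrogens = 23.
Molecular formula: C18H23ClINO3

C18H23ClINO3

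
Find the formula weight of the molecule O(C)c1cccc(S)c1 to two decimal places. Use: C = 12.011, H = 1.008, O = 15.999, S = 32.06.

140.20

Molecular formula: C7H8OS.
M = 7×12.011 + 8×1.008 + 1×15.999 + 1×32.06 = 140.20 g/mol.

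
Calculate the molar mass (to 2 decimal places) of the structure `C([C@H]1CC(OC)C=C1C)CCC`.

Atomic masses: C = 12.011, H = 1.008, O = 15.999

168.28

Molecular formula: C11H20O.
M = 11×12.011 + 20×1.008 + 1×15.999 = 168.28 g/mol.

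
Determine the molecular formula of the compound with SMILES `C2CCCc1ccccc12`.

C10H12

Heavy atoms from the SMILES: 10 C.
Implicit hydrogens by atom environment:
  4 × C: 2 H each → 8
  4 × C (aromatic): 1 H each → 4
  2 × C (aromatic): no H
  Total hydrogens = 12.
Molecular formula: C10H12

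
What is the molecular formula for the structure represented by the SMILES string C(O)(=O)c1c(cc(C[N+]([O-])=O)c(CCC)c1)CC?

C13H17NO4

Heavy atoms from the SMILES: 13 C, 1 N, 4 O.
Implicit hydrogens by atom environment:
  4 × C: 2 H each → 8
  4 × C (aromatic): no H
  2 × C: 3 H each → 6
  2 × C (aromatic): 1 H each → 2
  2 × O: no H
  1 × C: no H
  1 × N (charge +1): no H
  1 × O: 1 H
  1 × O (charge -1): no H
  Total hydrogens = 17.
Molecular formula: C13H17NO4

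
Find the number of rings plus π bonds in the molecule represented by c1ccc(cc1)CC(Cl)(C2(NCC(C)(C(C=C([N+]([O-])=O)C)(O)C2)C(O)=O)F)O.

8

Molecular formula from the SMILES: C18H22ClFN2O6.
DoU = (2C + 2 + N − H − X)/2 = (2·18 + 2 + 2 − 22 − 2)/2 = 16/2 = 8.
(Structurally: 2 ring(s) + 6 π bond(s) = 8.)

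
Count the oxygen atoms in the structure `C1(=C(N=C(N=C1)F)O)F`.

1

The symbol for oxygen appears 1 time in the SMILES.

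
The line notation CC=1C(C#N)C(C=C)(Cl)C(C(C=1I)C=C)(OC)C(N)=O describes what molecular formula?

C14H16ClIN2O2

Heavy atoms from the SMILES: 14 C, 1 Cl, 1 I, 2 N, 2 O.
Implicit hydrogens by atom environment:
  6 × C: no H
  4 × C: 1 H each → 4
  2 × C: 3 H each → 6
  2 × C: 2 H each → 4
  2 × O: no H
  1 × Cl: no H
  1 × I: no H
  1 × N: 2 H
  1 × N: no H
  Total hydrogens = 16.
Molecular formula: C14H16ClIN2O2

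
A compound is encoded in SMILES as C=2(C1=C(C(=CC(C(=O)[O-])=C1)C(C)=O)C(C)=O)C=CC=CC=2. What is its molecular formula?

Heavy atoms from the SMILES: 17 C, 4 O.
Implicit hydrogens by atom environment:
  7 × C (aromatic): 1 H each → 7
  5 × C (aromatic): no H
  3 × C: no H
  3 × O: no H
  2 × C: 3 H each → 6
  1 × O (charge -1): no H
  Total hydrogens = 13.
Net charge -1.
Molecular formula: C17H13O4-

C17H13O4-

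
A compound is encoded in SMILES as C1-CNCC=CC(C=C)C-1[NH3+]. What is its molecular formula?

C9H17N2+

Heavy atoms from the SMILES: 9 C, 2 N.
Implicit hydrogens by atom environment:
  5 × C: 1 H each → 5
  4 × C: 2 H each → 8
  1 × N (charge +1): 3 H
  1 × N: 1 H
  Total hydrogens = 17.
Net charge +1.
Molecular formula: C9H17N2+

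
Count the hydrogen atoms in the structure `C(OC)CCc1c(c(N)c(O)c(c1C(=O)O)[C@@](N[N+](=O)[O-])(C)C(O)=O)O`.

19

Hydrogens are implicit in SMILES; fill each atom to its normal valence:
  6 × C (aromatic): no H
  4 × O: 1 H each → 4
  4 × O: no H
  3 × C: 2 H each → 6
  3 × C: no H
  2 × C: 3 H each → 6
  1 × N: 2 H
  1 × N: 1 H
  1 × N (charge +1): no H
  1 × O (charge -1): no H
  Total hydrogens = 19.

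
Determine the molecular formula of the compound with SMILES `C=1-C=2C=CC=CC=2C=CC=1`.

Heavy atoms from the SMILES: 10 C.
Implicit hydrogens by atom environment:
  8 × C (aromatic): 1 H each → 8
  2 × C (aromatic): no H
  Total hydrogens = 8.
Molecular formula: C10H8

C10H8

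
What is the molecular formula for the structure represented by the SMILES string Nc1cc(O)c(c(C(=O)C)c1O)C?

Heavy atoms from the SMILES: 9 C, 1 N, 3 O.
Implicit hydrogens by atom environment:
  5 × C (aromatic): no H
  2 × C: 3 H each → 6
  2 × O: 1 H each → 2
  1 × C (aromatic): 1 H
  1 × C: no H
  1 × N: 2 H
  1 × O: no H
  Total hydrogens = 11.
Molecular formula: C9H11NO3

C9H11NO3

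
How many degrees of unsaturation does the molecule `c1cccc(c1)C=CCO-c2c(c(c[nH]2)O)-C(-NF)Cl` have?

Molecular formula from the SMILES: C14H14ClFN2O2.
DoU = (2C + 2 + N − H − X)/2 = (2·14 + 2 + 2 − 14 − 2)/2 = 16/2 = 8.
(Structurally: 2 ring(s) + 6 π bond(s) = 8.)

8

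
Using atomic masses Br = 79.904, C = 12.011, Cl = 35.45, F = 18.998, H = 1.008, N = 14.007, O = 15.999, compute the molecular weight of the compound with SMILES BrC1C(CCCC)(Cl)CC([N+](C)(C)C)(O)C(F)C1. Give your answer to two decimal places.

Molecular formula: C13H25BrClFNO+.
M = 1×79.904 + 13×12.011 + 1×35.45 + 1×18.998 + 25×1.008 + 1×14.007 + 1×15.999 = 345.70 g/mol.

345.70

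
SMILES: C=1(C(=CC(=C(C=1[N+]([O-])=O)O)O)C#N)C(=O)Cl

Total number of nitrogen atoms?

The symbol for nitrogen appears 2 times in the SMILES.

2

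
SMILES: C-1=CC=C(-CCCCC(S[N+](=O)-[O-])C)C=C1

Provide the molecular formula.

Heavy atoms from the SMILES: 12 C, 1 N, 2 O, 1 S.
Implicit hydrogens by atom environment:
  5 × C (aromatic): 1 H each → 5
  4 × C: 2 H each → 8
  1 × C: 3 H
  1 × C: 1 H
  1 × C (aromatic): no H
  1 × N (charge +1): no H
  1 × O: no H
  1 × O (charge -1): no H
  1 × S: no H
  Total hydrogens = 17.
Molecular formula: C12H17NO2S

C12H17NO2S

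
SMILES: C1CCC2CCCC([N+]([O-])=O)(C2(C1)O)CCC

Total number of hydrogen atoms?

23

Hydrogens are implicit in SMILES; fill each atom to its normal valence:
  9 × C: 2 H each → 18
  2 × C: no H
  1 × C: 3 H
  1 × C: 1 H
  1 × N (charge +1): no H
  1 × O: 1 H
  1 × O: no H
  1 × O (charge -1): no H
  Total hydrogens = 23.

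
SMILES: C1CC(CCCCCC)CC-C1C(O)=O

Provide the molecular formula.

Heavy atoms from the SMILES: 13 C, 2 O.
Implicit hydrogens by atom environment:
  9 × C: 2 H each → 18
  2 × C: 1 H each → 2
  1 × C: 3 H
  1 × C: no H
  1 × O: 1 H
  1 × O: no H
  Total hydrogens = 24.
Molecular formula: C13H24O2

C13H24O2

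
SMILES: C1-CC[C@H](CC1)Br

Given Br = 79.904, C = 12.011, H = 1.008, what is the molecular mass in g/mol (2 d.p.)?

163.06

Molecular formula: C6H11Br.
M = 1×79.904 + 6×12.011 + 11×1.008 = 163.06 g/mol.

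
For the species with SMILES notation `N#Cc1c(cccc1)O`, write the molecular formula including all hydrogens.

Heavy atoms from the SMILES: 7 C, 1 N, 1 O.
Implicit hydrogens by atom environment:
  4 × C (aromatic): 1 H each → 4
  2 × C (aromatic): no H
  1 × C: no H
  1 × N: no H
  1 × O: 1 H
  Total hydrogens = 5.
Molecular formula: C7H5NO

C7H5NO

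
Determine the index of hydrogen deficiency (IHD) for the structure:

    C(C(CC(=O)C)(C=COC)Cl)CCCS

Molecular formula from the SMILES: C11H19ClO2S.
DoU = (2C + 2 + N − H − X)/2 = (2·11 + 2 + 0 − 19 − 1)/2 = 4/2 = 2.
(Structurally: 0 ring(s) + 2 π bond(s) = 2.)

2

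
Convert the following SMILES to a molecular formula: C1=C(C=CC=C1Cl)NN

Heavy atoms from the SMILES: 6 C, 1 Cl, 2 N.
Implicit hydrogens by atom environment:
  4 × C (aromatic): 1 H each → 4
  2 × C (aromatic): no H
  1 × Cl: no H
  1 × N: 2 H
  1 × N: 1 H
  Total hydrogens = 7.
Molecular formula: C6H7ClN2

C6H7ClN2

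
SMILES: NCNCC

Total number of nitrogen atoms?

2

The symbol for nitrogen appears 2 times in the SMILES.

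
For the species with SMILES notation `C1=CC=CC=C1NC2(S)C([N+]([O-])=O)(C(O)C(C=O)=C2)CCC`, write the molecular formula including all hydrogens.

C15H18N2O4S

Heavy atoms from the SMILES: 15 C, 2 N, 4 O, 1 S.
Implicit hydrogens by atom environment:
  5 × C (aromatic): 1 H each → 5
  3 × C: 1 H each → 3
  3 × C: no H
  2 × C: 2 H each → 4
  2 × O: no H
  1 × C: 3 H
  1 × C (aromatic): no H
  1 × N: 1 H
  1 × N (charge +1): no H
  1 × O: 1 H
  1 × O (charge -1): no H
  1 × S: 1 H
  Total hydrogens = 18.
Molecular formula: C15H18N2O4S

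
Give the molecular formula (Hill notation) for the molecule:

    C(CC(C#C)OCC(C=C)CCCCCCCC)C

Heavy atoms from the SMILES: 18 C, 1 O.
Implicit hydrogens by atom environment:
  11 × C: 2 H each → 22
  4 × C: 1 H each → 4
  2 × C: 3 H each → 6
  1 × C: no H
  1 × O: no H
  Total hydrogens = 32.
Molecular formula: C18H32O

C18H32O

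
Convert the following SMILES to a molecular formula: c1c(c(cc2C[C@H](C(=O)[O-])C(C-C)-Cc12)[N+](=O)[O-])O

C13H14NO5-

Heavy atoms from the SMILES: 13 C, 1 N, 5 O.
Implicit hydrogens by atom environment:
  4 × C (aromatic): no H
  3 × C: 2 H each → 6
  2 × C (aromatic): 1 H each → 2
  2 × C: 1 H each → 2
  2 × O: no H
  2 × O (charge -1): no H
  1 × C: 3 H
  1 × C: no H
  1 × N (charge +1): no H
  1 × O: 1 H
  Total hydrogens = 14.
Net charge -1.
Molecular formula: C13H14NO5-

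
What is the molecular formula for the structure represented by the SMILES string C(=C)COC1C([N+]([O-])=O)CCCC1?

C9H15NO3

Heavy atoms from the SMILES: 9 C, 1 N, 3 O.
Implicit hydrogens by atom environment:
  6 × C: 2 H each → 12
  3 × C: 1 H each → 3
  2 × O: no H
  1 × N (charge +1): no H
  1 × O (charge -1): no H
  Total hydrogens = 15.
Molecular formula: C9H15NO3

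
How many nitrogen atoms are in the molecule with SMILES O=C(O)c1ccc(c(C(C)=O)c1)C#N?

1

The symbol for nitrogen appears 1 time in the SMILES.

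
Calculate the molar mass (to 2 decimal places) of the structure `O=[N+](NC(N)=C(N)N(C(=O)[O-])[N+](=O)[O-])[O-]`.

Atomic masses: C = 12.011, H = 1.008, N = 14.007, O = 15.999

Molecular formula: C3H5N6O6-.
M = 3×12.011 + 5×1.008 + 6×14.007 + 6×15.999 = 221.11 g/mol.

221.11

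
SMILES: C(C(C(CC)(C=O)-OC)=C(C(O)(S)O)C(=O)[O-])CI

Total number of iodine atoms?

The symbol for iodine appears 1 time in the SMILES.

1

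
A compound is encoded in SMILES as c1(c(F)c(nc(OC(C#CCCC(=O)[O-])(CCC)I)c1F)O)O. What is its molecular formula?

C14H13F2INO5-

Heavy atoms from the SMILES: 14 C, 2 F, 1 I, 1 N, 5 O.
Implicit hydrogens by atom environment:
  5 × C (aromatic): no H
  4 × C: 2 H each → 8
  4 × C: no H
  2 × F: no H
  2 × O: 1 H each → 2
  2 × O: no H
  1 × C: 3 H
  1 × I: no H
  1 × N (aromatic): no H
  1 × O (charge -1): no H
  Total hydrogens = 13.
Net charge -1.
Molecular formula: C14H13F2INO5-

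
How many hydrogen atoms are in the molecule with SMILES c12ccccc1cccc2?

Hydrogens are implicit in SMILES; fill each atom to its normal valence:
  8 × C (aromatic): 1 H each → 8
  2 × C (aromatic): no H
  Total hydrogens = 8.

8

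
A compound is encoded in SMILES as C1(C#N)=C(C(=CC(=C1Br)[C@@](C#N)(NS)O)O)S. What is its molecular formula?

Heavy atoms from the SMILES: 1 Br, 9 C, 3 N, 2 O, 2 S.
Implicit hydrogens by atom environment:
  5 × C (aromatic): no H
  3 × C: no H
  2 × N: no H
  2 × O: 1 H each → 2
  2 × S: 1 H each → 2
  1 × Br: no H
  1 × C (aromatic): 1 H
  1 × N: 1 H
  Total hydrogens = 6.
Molecular formula: C9H6BrN3O2S2

C9H6BrN3O2S2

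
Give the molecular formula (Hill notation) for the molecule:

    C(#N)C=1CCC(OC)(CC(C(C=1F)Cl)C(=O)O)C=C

Heavy atoms from the SMILES: 13 C, 1 Cl, 1 F, 1 N, 3 O.
Implicit hydrogens by atom environment:
  5 × C: no H
  4 × C: 2 H each → 8
  3 × C: 1 H each → 3
  2 × O: no H
  1 × C: 3 H
  1 × Cl: no H
  1 × F: no H
  1 × N: no H
  1 × O: 1 H
  Total hydrogens = 15.
Molecular formula: C13H15ClFNO3

C13H15ClFNO3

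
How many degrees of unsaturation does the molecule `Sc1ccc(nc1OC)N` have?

4

Molecular formula from the SMILES: C6H8N2OS.
DoU = (2C + 2 + N − H − X)/2 = (2·6 + 2 + 2 − 8 − 0)/2 = 8/2 = 4.
(Structurally: 1 ring(s) + 3 π bond(s) = 4.)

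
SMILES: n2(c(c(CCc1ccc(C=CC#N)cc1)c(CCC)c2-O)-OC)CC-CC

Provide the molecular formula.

Heavy atoms from the SMILES: 23 C, 2 N, 2 O.
Implicit hydrogens by atom environment:
  7 × C: 2 H each → 14
  6 × C (aromatic): no H
  4 × C (aromatic): 1 H each → 4
  3 × C: 3 H each → 9
  2 × C: 1 H each → 2
  1 × C: no H
  1 × N (aromatic): no H
  1 × N: no H
  1 × O: 1 H
  1 × O: no H
  Total hydrogens = 30.
Molecular formula: C23H30N2O2

C23H30N2O2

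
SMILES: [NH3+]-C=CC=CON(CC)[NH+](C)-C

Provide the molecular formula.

[C8H19N3O]2+

Heavy atoms from the SMILES: 8 C, 3 N, 1 O.
Implicit hydrogens by atom environment:
  4 × C: 1 H each → 4
  3 × C: 3 H each → 9
  1 × C: 2 H
  1 × N (charge +1): 3 H
  1 × N (charge +1): 1 H
  1 × N: no H
  1 × O: no H
  Total hydrogens = 19.
Net charge +2.
Molecular formula: [C8H19N3O]2+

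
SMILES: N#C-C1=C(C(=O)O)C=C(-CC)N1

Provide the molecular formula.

C8H8N2O2

Heavy atoms from the SMILES: 8 C, 2 N, 2 O.
Implicit hydrogens by atom environment:
  3 × C (aromatic): no H
  2 × C: no H
  1 × C: 3 H
  1 × C: 2 H
  1 × C (aromatic): 1 H
  1 × N (aromatic): 1 H
  1 × N: no H
  1 × O: 1 H
  1 × O: no H
  Total hydrogens = 8.
Molecular formula: C8H8N2O2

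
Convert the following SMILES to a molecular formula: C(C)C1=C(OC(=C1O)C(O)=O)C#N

Heavy atoms from the SMILES: 8 C, 1 N, 4 O.
Implicit hydrogens by atom environment:
  4 × C (aromatic): no H
  2 × C: no H
  2 × O: 1 H each → 2
  1 × C: 3 H
  1 × C: 2 H
  1 × N: no H
  1 × O (aromatic): no H
  1 × O: no H
  Total hydrogens = 7.
Molecular formula: C8H7NO4

C8H7NO4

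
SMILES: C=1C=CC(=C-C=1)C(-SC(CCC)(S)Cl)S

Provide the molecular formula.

Heavy atoms from the SMILES: 11 C, 1 Cl, 3 S.
Implicit hydrogens by atom environment:
  5 × C (aromatic): 1 H each → 5
  2 × C: 2 H each → 4
  2 × S: 1 H each → 2
  1 × C: 3 H
  1 × C: 1 H
  1 × C: no H
  1 × C (aromatic): no H
  1 × Cl: no H
  1 × S: no H
  Total hydrogens = 15.
Molecular formula: C11H15ClS3

C11H15ClS3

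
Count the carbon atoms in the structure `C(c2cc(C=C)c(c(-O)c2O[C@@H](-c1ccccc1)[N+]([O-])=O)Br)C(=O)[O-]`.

The symbol for carbon appears 17 times in the SMILES. Lowercase c denotes aromatic carbon and counts toward C.

17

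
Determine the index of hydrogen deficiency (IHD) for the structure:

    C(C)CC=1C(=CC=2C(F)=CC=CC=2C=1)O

Molecular formula from the SMILES: C13H13FO.
DoU = (2C + 2 + N − H − X)/2 = (2·13 + 2 + 0 − 13 − 1)/2 = 14/2 = 7.
(Structurally: 2 ring(s) + 5 π bond(s) = 7.)

7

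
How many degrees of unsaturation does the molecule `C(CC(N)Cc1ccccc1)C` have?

Molecular formula from the SMILES: C11H17N.
DoU = (2C + 2 + N − H − X)/2 = (2·11 + 2 + 1 − 17 − 0)/2 = 8/2 = 4.
(Structurally: 1 ring(s) + 3 π bond(s) = 4.)

4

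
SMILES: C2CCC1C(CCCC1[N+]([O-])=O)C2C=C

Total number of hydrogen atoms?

Hydrogens are implicit in SMILES; fill each atom to its normal valence:
  7 × C: 2 H each → 14
  5 × C: 1 H each → 5
  1 × N (charge +1): no H
  1 × O: no H
  1 × O (charge -1): no H
  Total hydrogens = 19.

19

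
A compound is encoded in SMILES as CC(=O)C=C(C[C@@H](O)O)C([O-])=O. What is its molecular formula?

C7H9O5-

Heavy atoms from the SMILES: 7 C, 5 O.
Implicit hydrogens by atom environment:
  3 × C: no H
  2 × C: 1 H each → 2
  2 × O: 1 H each → 2
  2 × O: no H
  1 × C: 3 H
  1 × C: 2 H
  1 × O (charge -1): no H
  Total hydrogens = 9.
Net charge -1.
Molecular formula: C7H9O5-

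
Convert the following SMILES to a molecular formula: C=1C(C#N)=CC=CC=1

C7H5N

Heavy atoms from the SMILES: 7 C, 1 N.
Implicit hydrogens by atom environment:
  5 × C (aromatic): 1 H each → 5
  1 × C (aromatic): no H
  1 × C: no H
  1 × N: no H
  Total hydrogens = 5.
Molecular formula: C7H5N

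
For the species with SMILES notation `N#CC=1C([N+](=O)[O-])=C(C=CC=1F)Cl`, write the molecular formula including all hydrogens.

Heavy atoms from the SMILES: 7 C, 1 Cl, 1 F, 2 N, 2 O.
Implicit hydrogens by atom environment:
  4 × C (aromatic): no H
  2 × C (aromatic): 1 H each → 2
  1 × C: no H
  1 × Cl: no H
  1 × F: no H
  1 × N (charge +1): no H
  1 × N: no H
  1 × O: no H
  1 × O (charge -1): no H
  Total hydrogens = 2.
Molecular formula: C7H2ClFN2O2

C7H2ClFN2O2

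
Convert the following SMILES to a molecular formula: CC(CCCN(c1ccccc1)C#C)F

C13H16FN

Heavy atoms from the SMILES: 13 C, 1 F, 1 N.
Implicit hydrogens by atom environment:
  5 × C (aromatic): 1 H each → 5
  3 × C: 2 H each → 6
  2 × C: 1 H each → 2
  1 × C: 3 H
  1 × C: no H
  1 × C (aromatic): no H
  1 × F: no H
  1 × N: no H
  Total hydrogens = 16.
Molecular formula: C13H16FN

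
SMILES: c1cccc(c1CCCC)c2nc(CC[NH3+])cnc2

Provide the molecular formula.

Heavy atoms from the SMILES: 16 C, 3 N.
Implicit hydrogens by atom environment:
  6 × C (aromatic): 1 H each → 6
  5 × C: 2 H each → 10
  4 × C (aromatic): no H
  2 × N (aromatic): no H
  1 × C: 3 H
  1 × N (charge +1): 3 H
  Total hydrogens = 22.
Net charge +1.
Molecular formula: C16H22N3+

C16H22N3+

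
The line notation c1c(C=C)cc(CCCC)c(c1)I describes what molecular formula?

C12H15I

Heavy atoms from the SMILES: 12 C, 1 I.
Implicit hydrogens by atom environment:
  4 × C: 2 H each → 8
  3 × C (aromatic): 1 H each → 3
  3 × C (aromatic): no H
  1 × C: 3 H
  1 × C: 1 H
  1 × I: no H
  Total hydrogens = 15.
Molecular formula: C12H15I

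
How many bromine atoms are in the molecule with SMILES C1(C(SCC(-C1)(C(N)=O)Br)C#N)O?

The symbol for bromine appears 1 time in the SMILES.

1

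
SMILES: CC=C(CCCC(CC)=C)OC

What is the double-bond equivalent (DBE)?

2

Molecular formula from the SMILES: C11H20O.
DoU = (2C + 2 + N − H − X)/2 = (2·11 + 2 + 0 − 20 − 0)/2 = 4/2 = 2.
(Structurally: 0 ring(s) + 2 π bond(s) = 2.)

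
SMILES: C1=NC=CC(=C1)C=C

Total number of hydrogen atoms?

Hydrogens are implicit in SMILES; fill each atom to its normal valence:
  4 × C (aromatic): 1 H each → 4
  1 × C: 2 H
  1 × C: 1 H
  1 × C (aromatic): no H
  1 × N (aromatic): no H
  Total hydrogens = 7.

7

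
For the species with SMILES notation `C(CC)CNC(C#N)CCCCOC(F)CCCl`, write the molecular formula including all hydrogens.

C13H24ClFN2O

Heavy atoms from the SMILES: 13 C, 1 Cl, 1 F, 2 N, 1 O.
Implicit hydrogens by atom environment:
  9 × C: 2 H each → 18
  2 × C: 1 H each → 2
  1 × C: 3 H
  1 × C: no H
  1 × Cl: no H
  1 × F: no H
  1 × N: 1 H
  1 × N: no H
  1 × O: no H
  Total hydrogens = 24.
Molecular formula: C13H24ClFN2O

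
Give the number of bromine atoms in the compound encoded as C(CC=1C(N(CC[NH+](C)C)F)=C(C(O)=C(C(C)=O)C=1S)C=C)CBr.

1

The symbol for bromine appears 1 time in the SMILES.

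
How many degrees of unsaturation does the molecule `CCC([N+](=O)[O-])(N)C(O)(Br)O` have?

Molecular formula from the SMILES: C4H9BrN2O4.
DoU = (2C + 2 + N − H − X)/2 = (2·4 + 2 + 2 − 9 − 1)/2 = 2/2 = 1.
(Structurally: 0 ring(s) + 1 π bond(s) = 1.)

1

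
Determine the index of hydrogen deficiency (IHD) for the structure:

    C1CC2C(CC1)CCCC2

Molecular formula from the SMILES: C10H18.
DoU = (2C + 2 + N − H − X)/2 = (2·10 + 2 + 0 − 18 − 0)/2 = 4/2 = 2.
(Structurally: 2 ring(s) + 0 π bond(s) = 2.)

2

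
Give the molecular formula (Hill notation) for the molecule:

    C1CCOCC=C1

Heavy atoms from the SMILES: 6 C, 1 O.
Implicit hydrogens by atom environment:
  4 × C: 2 H each → 8
  2 × C: 1 H each → 2
  1 × O: no H
  Total hydrogens = 10.
Molecular formula: C6H10O

C6H10O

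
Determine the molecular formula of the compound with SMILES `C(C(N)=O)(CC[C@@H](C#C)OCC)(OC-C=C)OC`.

C13H21NO4

Heavy atoms from the SMILES: 13 C, 1 N, 4 O.
Implicit hydrogens by atom environment:
  5 × C: 2 H each → 10
  4 × O: no H
  3 × C: 1 H each → 3
  3 × C: no H
  2 × C: 3 H each → 6
  1 × N: 2 H
  Total hydrogens = 21.
Molecular formula: C13H21NO4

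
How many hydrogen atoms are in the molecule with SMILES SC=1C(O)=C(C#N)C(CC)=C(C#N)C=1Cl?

7

Hydrogens are implicit in SMILES; fill each atom to its normal valence:
  6 × C (aromatic): no H
  2 × C: no H
  2 × N: no H
  1 × C: 3 H
  1 × C: 2 H
  1 × Cl: no H
  1 × O: 1 H
  1 × S: 1 H
  Total hydrogens = 7.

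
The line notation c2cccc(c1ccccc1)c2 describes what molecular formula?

Heavy atoms from the SMILES: 12 C.
Implicit hydrogens by atom environment:
  10 × C (aromatic): 1 H each → 10
  2 × C (aromatic): no H
  Total hydrogens = 10.
Molecular formula: C12H10

C12H10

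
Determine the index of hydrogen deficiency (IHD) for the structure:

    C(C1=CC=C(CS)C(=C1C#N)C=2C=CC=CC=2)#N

12

Molecular formula from the SMILES: C15H10N2S.
DoU = (2C + 2 + N − H − X)/2 = (2·15 + 2 + 2 − 10 − 0)/2 = 24/2 = 12.
(Structurally: 2 ring(s) + 10 π bond(s) = 12.)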